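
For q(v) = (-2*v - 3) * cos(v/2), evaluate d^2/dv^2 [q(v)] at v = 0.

3/4

Multiply each power in the prefactor through the base expansion.
From the series, [v^2] q = 3/8; multiply by 2! = 2 to get 3/4.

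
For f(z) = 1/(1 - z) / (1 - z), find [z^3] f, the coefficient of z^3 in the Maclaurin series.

4

Multiply the two series term by term and collect like powers.
f(0) = 1
f′(0) = 2
f′′(0) = 6
f′′′(0) = 24
So c_3 = f′′′(0)/3! = 4.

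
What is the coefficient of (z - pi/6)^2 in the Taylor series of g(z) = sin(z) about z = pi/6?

-1/4

Compute the successive derivatives at the expansion point and divide by k!.
g(pi/6) = 1/2
g′(pi/6) = sqrt(3)/2
g′′(pi/6) = -1/2
So c_2 = g′′(pi/6)/2! = -1/4.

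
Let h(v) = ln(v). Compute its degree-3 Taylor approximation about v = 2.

Differentiate repeatedly and evaluate at the center.
[(v - 2)^0] = ln(2);  [(v - 2)^1] = 1/2;  [(v - 2)^2] = -1/8;  [(v - 2)^3] = 1/24.

(v - 2)^3/24 - (v - 2)^2/8 + (v - 2)/2 + ln(2)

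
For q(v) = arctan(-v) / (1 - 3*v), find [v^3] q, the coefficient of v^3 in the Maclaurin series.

-26/3

Use 1/(1 - r) = Σ r^k on the denominator, then take the Cauchy product.
q(0) = 0
q′(0) = -1
q′′(0) = -6
q′′′(0) = -52
Dividing each by k! gives the coefficients c_0, ..., c_3.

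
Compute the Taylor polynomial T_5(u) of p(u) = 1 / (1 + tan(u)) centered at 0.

Expand as Σ (-1)^k u^k with u equal to the inner function's series.

-32*u^5/15 + 5*u^4/3 - 4*u^3/3 + u^2 - u + 1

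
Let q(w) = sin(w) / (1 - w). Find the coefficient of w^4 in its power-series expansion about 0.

5/6

Write out both Maclaurin series and multiply, keeping only the needed powers.
q(0) = 0
q′(0) = 1
q′′(0) = 2
q′′′(0) = 5
q^(4)(0) = 20
So c_4 = q^(4)(0)/4! = 5/6.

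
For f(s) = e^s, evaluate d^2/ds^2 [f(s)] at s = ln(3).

3

The coefficient of (s - ln(3))^2 in the expansion is 3/2, so f′′(ln(3)) = 2! * (3/2) = 3.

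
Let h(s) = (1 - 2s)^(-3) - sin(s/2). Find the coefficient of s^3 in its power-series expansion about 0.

Add the two expansions coefficient-wise.

3841/48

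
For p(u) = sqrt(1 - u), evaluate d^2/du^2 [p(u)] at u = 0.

-1/4

From the series, [u^2] p = -1/8; multiply by 2! = 2 to get -1/4.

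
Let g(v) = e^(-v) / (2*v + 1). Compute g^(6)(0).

75973

Expand 1/(denominator) as a geometric series and multiply by the numerator's series.
The coefficient of v^6 in the expansion is 75973/720, so g^(6)(0) = 6! * (75973/720) = 75973.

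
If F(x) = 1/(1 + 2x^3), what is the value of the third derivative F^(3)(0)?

-12

Apply the Taylor formula c_k = f^(k)(a)/k!.
The coefficient of x^3 in the expansion is -2, so F′′′(0) = 3! * (-2) = -12.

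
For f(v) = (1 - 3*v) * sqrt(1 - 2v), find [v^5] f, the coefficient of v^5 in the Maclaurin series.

1

Multiply each power in the prefactor through the base expansion.
f(0) = 1
f′(0) = -4
f′′(0) = 5
f′′′(0) = 6
f^(4)(0) = 21
f^(5)(0) = 120
So c_5 = f^(5)(0)/5! = 1.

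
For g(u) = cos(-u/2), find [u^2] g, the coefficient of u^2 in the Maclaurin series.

-1/8

g(0) = 1
g′(0) = 0
g′′(0) = -1/4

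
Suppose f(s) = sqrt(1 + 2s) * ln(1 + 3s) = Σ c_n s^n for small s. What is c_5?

Take the Cauchy product of the two expansions.
f(0) = 0
f′(0) = 3
f′′(0) = -3
f′′′(0) = 18
f^(4)(0) = -180
f^(5)(0) = 2367

789/40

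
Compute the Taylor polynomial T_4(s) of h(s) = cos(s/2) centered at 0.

s^4/384 - s^2/8 + 1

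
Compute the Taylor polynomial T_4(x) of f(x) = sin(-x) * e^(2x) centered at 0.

Multiply the two series term by term and collect like powers.
f(0) = 0
f′(0) = -1
f′′(0) = -4
f′′′(0) = -11
f^(4)(0) = -24
The Taylor polynomial is Σ f^(k)(0)/k! · x^k.

-x^4 - 11*x^3/6 - 2*x^2 - x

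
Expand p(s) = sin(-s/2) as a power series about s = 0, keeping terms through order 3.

Apply the Taylor formula c_k = f^(k)(a)/k!.

s^3/48 - s/2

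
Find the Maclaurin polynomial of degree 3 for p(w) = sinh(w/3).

w^3/162 + w/3

p(0) = 0
p′(0) = 1/3
p′′(0) = 0
p′′′(0) = 1/27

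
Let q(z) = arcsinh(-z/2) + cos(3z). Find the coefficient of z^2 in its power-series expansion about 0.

Add the two expansions coefficient-wise.
[z^0] = 1;  [z^1] = -1/2;  [z^2] = -9/2.

-9/2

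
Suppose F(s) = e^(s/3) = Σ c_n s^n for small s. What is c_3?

[s^0] = 1;  [s^1] = 1/3;  [s^2] = 1/18;  [s^3] = 1/162.
So c_3 = F′′′(0)/3! = 1/162.

1/162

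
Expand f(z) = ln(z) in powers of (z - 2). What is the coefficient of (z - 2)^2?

-1/8

[(z - 2)^0] = ln(2);  [(z - 2)^1] = 1/2;  [(z - 2)^2] = -1/8.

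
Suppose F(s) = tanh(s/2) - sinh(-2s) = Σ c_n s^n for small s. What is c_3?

Add the two expansions coefficient-wise.
F(0) = 0
F′(0) = 5/2
F′′(0) = 0
F′′′(0) = 31/4
So c_3 = F′′′(0)/3! = 31/24.

31/24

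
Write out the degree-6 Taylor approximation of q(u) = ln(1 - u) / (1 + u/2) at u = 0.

Take the Cauchy product of the two expansions.
q(0) = 0
q′(0) = -1
q′′(0) = 0
q′′′(0) = -2
q^(4)(0) = -2
q^(5)(0) = -19
q^(6)(0) = -63

-7*u^6/80 - 19*u^5/120 - u^4/12 - u^3/3 - u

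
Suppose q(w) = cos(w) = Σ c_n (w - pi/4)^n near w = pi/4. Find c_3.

q(pi/4) = sqrt(2)/2
q′(pi/4) = -sqrt(2)/2
q′′(pi/4) = -sqrt(2)/2
q′′′(pi/4) = sqrt(2)/2

sqrt(2)/12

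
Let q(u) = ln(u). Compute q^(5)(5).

24/3125

Differentiate repeatedly and evaluate at the center.
From the series, [(u - 5)^5] q = 1/15625; multiply by 5! = 120 to get 24/3125.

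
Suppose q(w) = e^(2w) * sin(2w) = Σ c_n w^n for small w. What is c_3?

8/3

Take the Cauchy product of the two expansions.
q(0) = 0
q′(0) = 2
q′′(0) = 8
q′′′(0) = 16
So c_3 = q′′′(0)/3! = 8/3.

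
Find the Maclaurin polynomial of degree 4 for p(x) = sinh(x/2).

[x^0] = 0;  [x^1] = 1/2;  [x^2] = 0;  [x^3] = 1/48;  [x^4] = 0.

x^3/48 + x/2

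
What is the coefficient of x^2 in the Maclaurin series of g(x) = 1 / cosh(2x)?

-2

Write the quotient as an unknown series and match coefficients against numerator = denominator · series.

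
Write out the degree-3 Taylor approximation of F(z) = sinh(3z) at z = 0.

9*z^3/2 + 3*z

[z^0] = 0;  [z^1] = 3;  [z^2] = 0;  [z^3] = 9/2.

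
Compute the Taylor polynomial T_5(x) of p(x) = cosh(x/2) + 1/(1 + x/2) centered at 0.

-x^5/32 + 25*x^4/384 - x^3/8 + 3*x^2/8 - x/2 + 2

Add the two expansions coefficient-wise.
p(0) = 2
p′(0) = -1/2
p′′(0) = 3/4
p′′′(0) = -3/4
p^(4)(0) = 25/16
p^(5)(0) = -15/4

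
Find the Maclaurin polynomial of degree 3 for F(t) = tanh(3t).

-9*t^3 + 3*t

[t^0] = 0;  [t^1] = 3;  [t^2] = 0;  [t^3] = -9.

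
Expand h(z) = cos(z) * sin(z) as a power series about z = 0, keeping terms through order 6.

Expand each factor separately, then convolve coefficients.
h(0) = 0
h′(0) = 1
h′′(0) = 0
h′′′(0) = -4
h^(4)(0) = 0
h^(5)(0) = 16
h^(6)(0) = 0
Dividing each by k! gives the coefficients c_0, ..., c_6.

2*z^5/15 - 2*z^3/3 + z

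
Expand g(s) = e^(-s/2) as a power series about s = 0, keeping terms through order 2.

s^2/8 - s/2 + 1

g(0) = 1
g′(0) = -1/2
g′′(0) = 1/4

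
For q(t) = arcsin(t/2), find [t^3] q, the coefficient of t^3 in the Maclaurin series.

q(0) = 0
q′(0) = 1/2
q′′(0) = 0
q′′′(0) = 1/8

1/48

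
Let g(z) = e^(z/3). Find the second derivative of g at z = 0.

1/9

From the series, [z^2] g = 1/18; multiply by 2! = 2 to get 1/9.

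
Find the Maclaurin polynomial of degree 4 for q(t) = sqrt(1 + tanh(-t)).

17*t^4/384 + 5*t^3/48 - t^2/8 - t/2 + 1

Substitute the inner expansion into the outer series and collect powers.
q(0) = 1
q′(0) = -1/2
q′′(0) = -1/4
q′′′(0) = 5/8
q^(4)(0) = 17/16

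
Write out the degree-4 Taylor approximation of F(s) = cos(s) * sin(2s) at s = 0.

Write out both Maclaurin series and multiply, keeping only the needed powers.
F(0) = 0
F′(0) = 2
F′′(0) = 0
F′′′(0) = -14
F^(4)(0) = 0

-7*s^3/3 + 2*s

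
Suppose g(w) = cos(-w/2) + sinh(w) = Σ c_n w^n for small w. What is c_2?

-1/8

Add the two expansions coefficient-wise.
So c_2 = g′′(0)/2! = -1/8.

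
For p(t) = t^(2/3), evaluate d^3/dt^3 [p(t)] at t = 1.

8/27

The coefficient of (t - 1)^3 in the expansion is 4/81, so p′′′(1) = 3! * (4/81) = 8/27.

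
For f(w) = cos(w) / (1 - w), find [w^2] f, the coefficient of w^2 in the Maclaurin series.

1/2

Multiply the two series term by term and collect like powers.
[w^0] = 1;  [w^1] = 1;  [w^2] = 1/2.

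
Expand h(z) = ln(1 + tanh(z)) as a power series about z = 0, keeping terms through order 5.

z^4/12 - z^2/2 + z

Compose series: expand the inner function first, then feed it into the outer expansion.
[z^0] = 0;  [z^1] = 1;  [z^2] = -1/2;  [z^3] = 0;  [z^4] = 1/12;  [z^5] = 0.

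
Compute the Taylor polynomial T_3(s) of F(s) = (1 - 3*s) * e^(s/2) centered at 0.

Multiply each power in the prefactor through the base expansion.
F(0) = 1
F′(0) = -5/2
F′′(0) = -11/4
F′′′(0) = -17/8
Then c_k = F^(k)(0)/k! gives each Taylor coefficient.

-17*s^3/48 - 11*s^2/8 - 5*s/2 + 1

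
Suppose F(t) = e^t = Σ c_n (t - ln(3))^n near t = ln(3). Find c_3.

1/2

[(t - ln(3))^0] = 3;  [(t - ln(3))^1] = 3;  [(t - ln(3))^2] = 3/2;  [(t - ln(3))^3] = 1/2.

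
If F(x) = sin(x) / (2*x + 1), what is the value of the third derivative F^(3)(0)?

23

Multiply the numerator's expansion by the denominator's geometric series.
The coefficient of x^3 in the expansion is 23/6, so F′′′(0) = 3! * (23/6) = 23.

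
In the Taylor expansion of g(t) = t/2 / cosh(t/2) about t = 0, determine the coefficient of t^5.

5/768

Invert the denominator's series and multiply.
[t^0] = 0;  [t^1] = 1/2;  [t^2] = 0;  [t^3] = -1/16;  [t^4] = 0;  [t^5] = 5/768.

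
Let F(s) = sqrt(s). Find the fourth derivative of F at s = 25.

-3/250000

The coefficient of (s - 25)^4 in the expansion is -1/2000000, so F^(4)(25) = 4! * (-1/2000000) = -3/250000.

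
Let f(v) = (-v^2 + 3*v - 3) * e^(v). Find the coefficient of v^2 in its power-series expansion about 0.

1/2

Shift and add copies of the series according to the polynomial's terms.
f(0) = -3
f′(0) = 0
f′′(0) = 1
So c_2 = f′′(0)/2! = 1/2.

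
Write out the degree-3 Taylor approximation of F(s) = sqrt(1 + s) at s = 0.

s^3/16 - s^2/8 + s/2 + 1

F(0) = 1
F′(0) = 1/2
F′′(0) = -1/4
F′′′(0) = 3/8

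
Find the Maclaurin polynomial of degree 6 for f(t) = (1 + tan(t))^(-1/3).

Compose series: expand the inner function first, then feed it into the outer expansion.

12694*t^6/32805 - 1247*t^5/3645 + 71*t^4/243 - 23*t^3/81 + 2*t^2/9 - t/3 + 1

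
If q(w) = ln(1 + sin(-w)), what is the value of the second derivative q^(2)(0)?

-1

Compose series: expand the inner function first, then feed it into the outer expansion.
The coefficient of w^2 in the expansion is -1/2, so q′′(0) = 2! * (-1/2) = -1.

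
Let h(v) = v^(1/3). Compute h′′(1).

-2/9

Compute the successive derivatives at the expansion point and divide by k!.
From the series, [(v - 1)^2] h = -1/9; multiply by 2! = 2 to get -2/9.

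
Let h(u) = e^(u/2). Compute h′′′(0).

1/8

The coefficient of u^3 in the expansion is 1/48, so h′′′(0) = 3! * (1/48) = 1/8.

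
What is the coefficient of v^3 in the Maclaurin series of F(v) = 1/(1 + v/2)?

F(0) = 1
F′(0) = -1/2
F′′(0) = 1/2
F′′′(0) = -3/4
The Taylor polynomial is Σ F^(k)(0)/k! · v^k.

-1/8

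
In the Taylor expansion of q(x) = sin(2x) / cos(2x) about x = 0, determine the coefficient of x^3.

8/3

Invert the denominator's series and multiply.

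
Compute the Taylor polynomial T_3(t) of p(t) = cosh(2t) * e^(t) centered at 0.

Expand each factor separately, then convolve coefficients.
[t^0] = 1;  [t^1] = 1;  [t^2] = 5/2;  [t^3] = 13/6.

13*t^3/6 + 5*t^2/2 + t + 1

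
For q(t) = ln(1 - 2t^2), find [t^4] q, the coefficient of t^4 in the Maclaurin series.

-2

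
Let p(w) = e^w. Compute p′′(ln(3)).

3

The coefficient of (w - ln(3))^2 in the expansion is 3/2, so p′′(ln(3)) = 2! * (3/2) = 3.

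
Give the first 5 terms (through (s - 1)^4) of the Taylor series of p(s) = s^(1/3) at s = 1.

-10*(s - 1)^4/243 + 5*(s - 1)^3/81 - (s - 1)^2/9 + (s - 1)/3 + 1

Use the known series and substitute for the argument.
p(1) = 1
p′(1) = 1/3
p′′(1) = -2/9
p′′′(1) = 10/27
p^(4)(1) = -80/81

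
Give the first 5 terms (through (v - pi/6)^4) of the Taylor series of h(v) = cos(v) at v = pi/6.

sqrt(3)*(v - pi/6)^4/48 + (v - pi/6)^3/12 - sqrt(3)*(v - pi/6)^2/4 - (v - pi/6)/2 + sqrt(3)/2

h(pi/6) = sqrt(3)/2
h′(pi/6) = -1/2
h′′(pi/6) = -sqrt(3)/2
h′′′(pi/6) = 1/2
h^(4)(pi/6) = sqrt(3)/2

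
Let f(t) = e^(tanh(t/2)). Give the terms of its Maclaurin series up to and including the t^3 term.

Compose series: expand the inner function first, then feed it into the outer expansion.
f(0) = 1
f′(0) = 1/2
f′′(0) = 1/4
f′′′(0) = -1/8
Then c_k = f^(k)(0)/k! gives each Taylor coefficient.

-t^3/48 + t^2/8 + t/2 + 1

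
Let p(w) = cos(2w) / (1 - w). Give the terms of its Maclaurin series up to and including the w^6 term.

Expand 1/(denominator) as a geometric series and multiply by the numerator's series.
p(0) = 1
p′(0) = 1
p′′(0) = -2
p′′′(0) = -6
p^(4)(0) = -8
p^(5)(0) = -40
p^(6)(0) = -304

-19*w^6/45 - w^5/3 - w^4/3 - w^3 - w^2 + w + 1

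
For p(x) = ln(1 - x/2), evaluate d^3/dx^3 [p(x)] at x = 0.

Compute the successive derivatives at the expansion point and divide by k!.
From the series, [x^3] p = -1/24; multiply by 3! = 6 to get -1/4.

-1/4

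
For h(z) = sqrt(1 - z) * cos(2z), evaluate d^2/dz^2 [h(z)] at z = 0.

-17/4

Write out both Maclaurin series and multiply, keeping only the needed powers.
From the series, [z^2] h = -17/8; multiply by 2! = 2 to get -17/4.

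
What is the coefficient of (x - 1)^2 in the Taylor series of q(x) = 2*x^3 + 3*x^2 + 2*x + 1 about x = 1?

[(x - 1)^0] = 8;  [(x - 1)^1] = 14;  [(x - 1)^2] = 9.

9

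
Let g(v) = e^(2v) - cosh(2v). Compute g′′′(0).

Expand each term separately and add.
The coefficient of v^3 in the expansion is 4/3, so g′′′(0) = 3! * (4/3) = 8.

8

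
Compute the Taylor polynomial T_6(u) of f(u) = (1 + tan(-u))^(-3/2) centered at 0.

Substitute the inner expansion into the outer series and collect powers.

21265*u^6/3072 + 6521*u^5/1280 + 475*u^4/128 + 43*u^3/16 + 15*u^2/8 + 3*u/2 + 1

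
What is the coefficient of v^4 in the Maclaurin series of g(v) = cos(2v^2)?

g(0) = 1
g′(0) = 0
g′′(0) = 0
g′′′(0) = 0
g^(4)(0) = -48
Dividing each by k! gives the coefficients c_0, ..., c_4.

-2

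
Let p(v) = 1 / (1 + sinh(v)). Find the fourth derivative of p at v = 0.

Write 1/(1+u) = 1 - u + u^2 - u^3 + ... and substitute the series for u.
The coefficient of v^4 in the expansion is 4/3, so p^(4)(0) = 4! * (4/3) = 32.

32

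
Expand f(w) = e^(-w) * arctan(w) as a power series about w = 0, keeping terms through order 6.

Expand each factor separately, then convolve coefficients.
f(0) = 0
f′(0) = 1
f′′(0) = -2
f′′′(0) = 1
f^(4)(0) = 4
f^(5)(0) = 9
f^(6)(0) = -110
The Taylor polynomial is Σ f^(k)(0)/k! · w^k.

-11*w^6/72 + 3*w^5/40 + w^4/6 + w^3/6 - w^2 + w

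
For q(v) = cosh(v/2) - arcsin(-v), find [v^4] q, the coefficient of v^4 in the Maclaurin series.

1/384

Add the two expansions coefficient-wise.
[v^0] = 1;  [v^1] = 1;  [v^2] = 1/8;  [v^3] = 1/6;  [v^4] = 1/384.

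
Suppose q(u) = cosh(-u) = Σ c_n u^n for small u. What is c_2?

[u^0] = 1;  [u^1] = 0;  [u^2] = 1/2.

1/2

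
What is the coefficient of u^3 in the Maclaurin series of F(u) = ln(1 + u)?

Compute the successive derivatives at the expansion point and divide by k!.
F(0) = 0
F′(0) = 1
F′′(0) = -1
F′′′(0) = 2
Then c_k = F^(k)(0)/k! gives each Taylor coefficient.

1/3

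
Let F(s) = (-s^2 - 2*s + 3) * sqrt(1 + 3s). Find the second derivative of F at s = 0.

-59/4

Shift and add copies of the series according to the polynomial's terms.
The coefficient of s^2 in the expansion is -59/8, so F′′(0) = 2! * (-59/8) = -59/4.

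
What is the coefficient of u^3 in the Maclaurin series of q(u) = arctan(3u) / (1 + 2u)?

3

Write out both Maclaurin series and multiply, keeping only the needed powers.
q(0) = 0
q′(0) = 3
q′′(0) = -12
q′′′(0) = 18
Dividing each by k! gives the coefficients c_0, ..., c_3.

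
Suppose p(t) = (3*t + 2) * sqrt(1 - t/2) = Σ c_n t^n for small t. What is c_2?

-13/16

Distribute the polynomial across the series and collect like powers.
p(0) = 2
p′(0) = 5/2
p′′(0) = -13/8
So c_2 = p′′(0)/2! = -13/16.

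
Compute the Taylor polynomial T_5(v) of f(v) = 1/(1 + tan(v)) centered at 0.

Plug the Maclaurin series of the inner function into that of the outer and collect terms.
f(0) = 1
f′(0) = -1
f′′(0) = 2
f′′′(0) = -8
f^(4)(0) = 40
f^(5)(0) = -256

-32*v^5/15 + 5*v^4/3 - 4*v^3/3 + v^2 - v + 1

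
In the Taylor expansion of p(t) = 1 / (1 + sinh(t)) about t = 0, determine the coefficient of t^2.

Write 1/(1+u) = 1 - u + u^2 - u^3 + ... and substitute the series for u.

1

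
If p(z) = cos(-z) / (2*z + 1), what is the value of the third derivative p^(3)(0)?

-42

Use 1/(1 - r) = Σ r^k on the denominator, then take the Cauchy product.
The coefficient of z^3 in the expansion is -7, so p′′′(0) = 3! * (-7) = -42.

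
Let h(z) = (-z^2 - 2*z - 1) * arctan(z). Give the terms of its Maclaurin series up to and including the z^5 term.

2*z^5/15 + 2*z^4/3 - 2*z^3/3 - 2*z^2 - z

Multiply each power in the prefactor through the base expansion.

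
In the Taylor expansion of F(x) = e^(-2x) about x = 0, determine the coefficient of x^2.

2

F(0) = 1
F′(0) = -2
F′′(0) = 4
So c_2 = F′′(0)/2! = 2.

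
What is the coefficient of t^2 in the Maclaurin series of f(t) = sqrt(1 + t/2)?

-1/32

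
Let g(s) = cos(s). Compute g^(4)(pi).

Use the known series and substitute for the argument.
The coefficient of (s - pi)^4 in the expansion is -1/24, so g^(4)(pi) = 4! * (-1/24) = -1.

-1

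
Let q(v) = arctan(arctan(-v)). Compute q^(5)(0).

Let u equal the inner series; expand the outer function in u and truncate.
The coefficient of v^5 in the expansion is -11/15, so q^(5)(0) = 5! * (-11/15) = -88.

-88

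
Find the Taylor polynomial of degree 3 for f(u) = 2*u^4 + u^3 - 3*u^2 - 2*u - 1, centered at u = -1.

Apply the Taylor formula c_k = f^(k)(a)/k!.
f(-1) = -1
f′(-1) = -1
f′′(-1) = 12
f′′′(-1) = -42

-7*(u + 1)^3 + 6*(u + 1)^2 - (u + 1) - 1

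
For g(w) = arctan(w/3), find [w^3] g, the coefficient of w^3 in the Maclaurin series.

-1/81

g(0) = 0
g′(0) = 1/3
g′′(0) = 0
g′′′(0) = -2/27
Dividing each by k! gives the coefficients c_0, ..., c_3.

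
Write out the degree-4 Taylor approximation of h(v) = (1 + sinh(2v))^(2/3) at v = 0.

-256*v^4/243 + 104*v^3/81 - 4*v^2/9 + 4*v/3 + 1

Plug the Maclaurin series of the inner function into that of the outer and collect terms.
h(0) = 1
h′(0) = 4/3
h′′(0) = -8/9
h′′′(0) = 208/27
h^(4)(0) = -2048/81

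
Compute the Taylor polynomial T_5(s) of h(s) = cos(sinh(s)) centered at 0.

-s^4/8 - s^2/2 + 1

Plug the Maclaurin series of the inner function into that of the outer and collect terms.
[s^0] = 1;  [s^1] = 0;  [s^2] = -1/2;  [s^3] = 0;  [s^4] = -1/8;  [s^5] = 0.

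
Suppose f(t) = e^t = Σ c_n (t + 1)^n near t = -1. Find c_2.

[(t + 1)^0] = e^(-1);  [(t + 1)^1] = e^(-1);  [(t + 1)^2] = e^(-1)/2.
So c_2 = f′′(-1)/2! = e^(-1)/2.

e^(-1)/2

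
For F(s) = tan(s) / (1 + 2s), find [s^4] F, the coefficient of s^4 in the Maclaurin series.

Multiply the two series term by term and collect like powers.
[s^0] = 0;  [s^1] = 1;  [s^2] = -2;  [s^3] = 13/3;  [s^4] = -26/3.

-26/3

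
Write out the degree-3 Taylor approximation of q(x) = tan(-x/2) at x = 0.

-x^3/24 - x/2

Differentiate repeatedly and evaluate at the center.
[x^0] = 0;  [x^1] = -1/2;  [x^2] = 0;  [x^3] = -1/24.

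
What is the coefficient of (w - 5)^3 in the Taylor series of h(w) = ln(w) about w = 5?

h(5) = ln(5)
h′(5) = 1/5
h′′(5) = -1/25
h′′′(5) = 2/125
So c_3 = h′′′(5)/3! = 1/375.

1/375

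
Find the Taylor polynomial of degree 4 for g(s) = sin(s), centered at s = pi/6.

(s - pi/6)^4/48 - sqrt(3)*(s - pi/6)^3/12 - (s - pi/6)^2/4 + sqrt(3)*(s - pi/6)/2 + 1/2

g(pi/6) = 1/2
g′(pi/6) = sqrt(3)/2
g′′(pi/6) = -1/2
g′′′(pi/6) = -sqrt(3)/2
g^(4)(pi/6) = 1/2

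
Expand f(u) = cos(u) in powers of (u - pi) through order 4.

f(pi) = -1
f′(pi) = 0
f′′(pi) = 1
f′′′(pi) = 0
f^(4)(pi) = -1
Then c_k = f^(k)(pi)/k! gives each Taylor coefficient.

-(u - pi)^4/24 + (u - pi)^2/2 - 1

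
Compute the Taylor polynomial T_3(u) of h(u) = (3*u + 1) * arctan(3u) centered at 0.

-9*u^3 + 9*u^2 + 3*u

Distribute the polynomial across the series and collect like powers.
h(0) = 0
h′(0) = 3
h′′(0) = 18
h′′′(0) = -54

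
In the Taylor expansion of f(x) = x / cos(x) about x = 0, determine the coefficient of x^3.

1/2

Invert the denominator's series and multiply.
f(0) = 0
f′(0) = 1
f′′(0) = 0
f′′′(0) = 3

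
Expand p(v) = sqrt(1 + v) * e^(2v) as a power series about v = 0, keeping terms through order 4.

Write out both Maclaurin series and multiply, keeping only the needed powers.
p(0) = 1
p′(0) = 5/2
p′′(0) = 23/4
p′′′(0) = 103/8
p^(4)(0) = 449/16

449*v^4/384 + 103*v^3/48 + 23*v^2/8 + 5*v/2 + 1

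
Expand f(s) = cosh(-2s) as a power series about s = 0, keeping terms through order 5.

2*s^4/3 + 2*s^2 + 1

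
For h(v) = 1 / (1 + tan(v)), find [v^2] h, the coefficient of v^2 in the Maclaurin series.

Expand as Σ (-1)^k u^k with u equal to the inner function's series.
h(0) = 1
h′(0) = -1
h′′(0) = 2
So c_2 = h′′(0)/2! = 1.

1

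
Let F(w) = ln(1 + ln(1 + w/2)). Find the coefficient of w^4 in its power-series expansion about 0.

-35/384

Let u equal the inner series; expand the outer function in u and truncate.
F(0) = 0
F′(0) = 1/2
F′′(0) = -1/2
F′′′(0) = 7/8
F^(4)(0) = -35/16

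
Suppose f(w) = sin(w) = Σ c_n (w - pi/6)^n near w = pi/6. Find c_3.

[(w - pi/6)^0] = 1/2;  [(w - pi/6)^1] = sqrt(3)/2;  [(w - pi/6)^2] = -1/4;  [(w - pi/6)^3] = -sqrt(3)/12.
So c_3 = f′′′(pi/6)/3! = -sqrt(3)/12.

-sqrt(3)/12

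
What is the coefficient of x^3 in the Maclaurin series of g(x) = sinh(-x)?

-1/6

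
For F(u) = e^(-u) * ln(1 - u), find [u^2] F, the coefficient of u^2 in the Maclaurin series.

1/2

Take the Cauchy product of the two expansions.
F(0) = 0
F′(0) = -1
F′′(0) = 1
So c_2 = F′′(0)/2! = 1/2.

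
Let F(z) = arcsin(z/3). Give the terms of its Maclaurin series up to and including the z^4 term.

z^3/162 + z/3

Compute the successive derivatives at the expansion point and divide by k!.
[z^0] = 0;  [z^1] = 1/3;  [z^2] = 0;  [z^3] = 1/162;  [z^4] = 0.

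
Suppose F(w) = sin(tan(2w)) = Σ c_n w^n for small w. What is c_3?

Let u equal the inner series; expand the outer function in u and truncate.
F(0) = 0
F′(0) = 2
F′′(0) = 0
F′′′(0) = 8

4/3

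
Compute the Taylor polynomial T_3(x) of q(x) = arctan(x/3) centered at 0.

-x^3/81 + x/3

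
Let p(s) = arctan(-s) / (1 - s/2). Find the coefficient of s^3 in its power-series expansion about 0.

1/12

Multiply the two series term by term and collect like powers.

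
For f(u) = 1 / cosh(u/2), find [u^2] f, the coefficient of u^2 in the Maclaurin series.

-1/8

Invert the denominator's series and multiply.
f(0) = 1
f′(0) = 0
f′′(0) = -1/4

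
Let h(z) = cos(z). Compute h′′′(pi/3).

sqrt(3)/2

The coefficient of (z - pi/3)^3 in the expansion is sqrt(3)/12, so h′′′(pi/3) = 3! * (sqrt(3)/12) = sqrt(3)/2.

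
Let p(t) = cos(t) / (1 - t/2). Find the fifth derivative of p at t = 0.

-5/4

Take the Cauchy product of the two expansions.
The coefficient of t^5 in the expansion is -1/96, so p^(5)(0) = 5! * (-1/96) = -5/4.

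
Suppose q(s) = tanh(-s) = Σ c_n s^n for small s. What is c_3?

1/3

Compute the successive derivatives at the expansion point and divide by k!.
q(0) = 0
q′(0) = -1
q′′(0) = 0
q′′′(0) = 2
Dividing each by k! gives the coefficients c_0, ..., c_3.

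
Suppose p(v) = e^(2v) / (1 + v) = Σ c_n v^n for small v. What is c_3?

1/3

Expand each factor separately, then convolve coefficients.
p(0) = 1
p′(0) = 1
p′′(0) = 2
p′′′(0) = 2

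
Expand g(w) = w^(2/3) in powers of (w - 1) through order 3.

Compute the successive derivatives at the expansion point and divide by k!.
g(1) = 1
g′(1) = 2/3
g′′(1) = -2/9
g′′′(1) = 8/27

4*(w - 1)^3/81 - (w - 1)^2/9 + 2*(w - 1)/3 + 1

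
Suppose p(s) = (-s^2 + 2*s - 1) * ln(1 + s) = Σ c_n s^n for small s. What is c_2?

5/2

Multiply each power in the prefactor through the base expansion.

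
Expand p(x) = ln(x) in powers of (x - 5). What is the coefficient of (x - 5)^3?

1/375

p(5) = ln(5)
p′(5) = 1/5
p′′(5) = -1/25
p′′′(5) = 2/125
Then c_k = p^(k)(5)/k! gives each Taylor coefficient.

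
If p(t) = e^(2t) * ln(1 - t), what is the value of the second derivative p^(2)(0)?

Multiply the two series term by term and collect like powers.
From the series, [t^2] p = -5/2; multiply by 2! = 2 to get -5.

-5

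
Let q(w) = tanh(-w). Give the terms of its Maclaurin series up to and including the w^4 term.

w^3/3 - w

q(0) = 0
q′(0) = -1
q′′(0) = 0
q′′′(0) = 2
q^(4)(0) = 0
The Taylor polynomial is Σ q^(k)(0)/k! · w^k.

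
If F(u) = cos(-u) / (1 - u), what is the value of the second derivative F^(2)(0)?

1

Write out both Maclaurin series and multiply, keeping only the needed powers.
From the series, [u^2] F = 1/2; multiply by 2! = 2 to get 1.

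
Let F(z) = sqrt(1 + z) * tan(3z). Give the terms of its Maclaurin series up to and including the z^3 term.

69*z^3/8 + 3*z^2/2 + 3*z

Take the Cauchy product of the two expansions.
F(0) = 0
F′(0) = 3
F′′(0) = 3
F′′′(0) = 207/4
Dividing each by k! gives the coefficients c_0, ..., c_3.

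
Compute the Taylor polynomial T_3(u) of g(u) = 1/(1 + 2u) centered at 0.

g(0) = 1
g′(0) = -2
g′′(0) = 8
g′′′(0) = -48
The Taylor polynomial is Σ g^(k)(0)/k! · u^k.

-8*u^3 + 4*u^2 - 2*u + 1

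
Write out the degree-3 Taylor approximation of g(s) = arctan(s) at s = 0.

g(0) = 0
g′(0) = 1
g′′(0) = 0
g′′′(0) = -2
The Taylor polynomial is Σ g^(k)(0)/k! · s^k.

-s^3/3 + s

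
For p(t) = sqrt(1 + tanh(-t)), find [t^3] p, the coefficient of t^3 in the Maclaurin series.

Plug the Maclaurin series of the inner function into that of the outer and collect terms.
p(0) = 1
p′(0) = -1/2
p′′(0) = -1/4
p′′′(0) = 5/8
So c_3 = p′′′(0)/3! = 5/48.

5/48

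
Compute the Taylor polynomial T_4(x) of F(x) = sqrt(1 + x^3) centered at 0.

x^3/2 + 1

[x^0] = 1;  [x^1] = 0;  [x^2] = 0;  [x^3] = 1/2;  [x^4] = 0.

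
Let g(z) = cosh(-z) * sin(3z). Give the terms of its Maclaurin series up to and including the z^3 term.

Take the Cauchy product of the two expansions.
g(0) = 0
g′(0) = 3
g′′(0) = 0
g′′′(0) = -18
The Taylor polynomial is Σ g^(k)(0)/k! · z^k.

-3*z^3 + 3*z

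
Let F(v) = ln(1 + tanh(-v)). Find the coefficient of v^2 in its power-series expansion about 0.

-1/2

Plug the Maclaurin series of the inner function into that of the outer and collect terms.
F(0) = 0
F′(0) = -1
F′′(0) = -1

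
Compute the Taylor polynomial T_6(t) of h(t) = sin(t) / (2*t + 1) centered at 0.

Use 1/(1 - r) = Σ r^k on the denominator, then take the Cauchy product.
h(0) = 0
h′(0) = 1
h′′(0) = -4
h′′′(0) = 23
h^(4)(0) = -184
h^(5)(0) = 1841
h^(6)(0) = -22092
Then c_k = h^(k)(0)/k! gives each Taylor coefficient.

-1841*t^6/60 + 1841*t^5/120 - 23*t^4/3 + 23*t^3/6 - 2*t^2 + t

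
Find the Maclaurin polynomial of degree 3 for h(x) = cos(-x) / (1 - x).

Multiply the two series term by term and collect like powers.
[x^0] = 1;  [x^1] = 1;  [x^2] = 1/2;  [x^3] = 1/2.

x^3/2 + x^2/2 + x + 1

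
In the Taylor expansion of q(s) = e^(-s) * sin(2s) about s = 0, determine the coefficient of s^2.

Multiply the two series term by term and collect like powers.
q(0) = 0
q′(0) = 2
q′′(0) = -4
The Taylor polynomial is Σ q^(k)(0)/k! · s^k.

-2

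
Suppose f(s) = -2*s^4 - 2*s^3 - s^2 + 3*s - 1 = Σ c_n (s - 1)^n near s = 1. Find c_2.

[(s - 1)^0] = -3;  [(s - 1)^1] = -13;  [(s - 1)^2] = -19.
So c_2 = f′′(1)/2! = -19.

-19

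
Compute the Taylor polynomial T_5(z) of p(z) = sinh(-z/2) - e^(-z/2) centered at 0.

Combine the two series term by term.
[z^0] = -1;  [z^1] = 0;  [z^2] = -1/8;  [z^3] = 0;  [z^4] = -1/384;  [z^5] = 0.

-z^4/384 - z^2/8 - 1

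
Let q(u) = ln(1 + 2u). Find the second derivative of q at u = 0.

-4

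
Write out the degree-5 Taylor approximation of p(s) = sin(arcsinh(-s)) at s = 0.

-s^5/6 + s^3/3 - s

Plug the Maclaurin series of the inner function into that of the outer and collect terms.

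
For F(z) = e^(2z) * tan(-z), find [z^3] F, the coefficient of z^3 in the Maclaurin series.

-7/3

Take the Cauchy product of the two expansions.
F(0) = 0
F′(0) = -1
F′′(0) = -4
F′′′(0) = -14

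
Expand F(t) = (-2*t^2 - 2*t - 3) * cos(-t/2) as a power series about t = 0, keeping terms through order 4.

Shift and add copies of the series according to the polynomial's terms.
F(0) = -3
F′(0) = -2
F′′(0) = -13/4
F′′′(0) = 3/2
F^(4)(0) = 93/16

31*t^4/128 + t^3/4 - 13*t^2/8 - 2*t - 3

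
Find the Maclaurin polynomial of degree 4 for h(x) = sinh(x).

x^3/6 + x

Apply the Taylor formula c_k = f^(k)(a)/k!.
h(0) = 0
h′(0) = 1
h′′(0) = 0
h′′′(0) = 1
h^(4)(0) = 0
The Taylor polynomial is Σ h^(k)(0)/k! · x^k.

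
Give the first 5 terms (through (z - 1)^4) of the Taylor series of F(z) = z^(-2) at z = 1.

5*(z - 1)^4 - 4*(z - 1)^3 + 3*(z - 1)^2 - 2*(z - 1) + 1

F(1) = 1
F′(1) = -2
F′′(1) = 6
F′′′(1) = -24
F^(4)(1) = 120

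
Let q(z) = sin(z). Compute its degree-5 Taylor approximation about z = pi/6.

sqrt(3)*(z - pi/6)^5/240 + (z - pi/6)^4/48 - sqrt(3)*(z - pi/6)^3/12 - (z - pi/6)^2/4 + sqrt(3)*(z - pi/6)/2 + 1/2

Differentiate repeatedly and evaluate at the center.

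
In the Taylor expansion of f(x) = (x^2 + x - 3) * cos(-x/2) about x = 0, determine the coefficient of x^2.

11/8

Multiply each power in the prefactor through the base expansion.
[x^0] = -3;  [x^1] = 1;  [x^2] = 11/8.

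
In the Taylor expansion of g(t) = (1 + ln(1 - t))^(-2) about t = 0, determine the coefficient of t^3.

Substitute the inner expansion into the outer series and collect powers.

23/3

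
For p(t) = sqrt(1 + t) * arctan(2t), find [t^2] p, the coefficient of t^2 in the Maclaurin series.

Expand each factor separately, then convolve coefficients.
p(0) = 0
p′(0) = 2
p′′(0) = 2

1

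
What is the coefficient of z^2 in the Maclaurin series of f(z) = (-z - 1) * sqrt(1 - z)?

5/8

Shift and add copies of the series according to the polynomial's terms.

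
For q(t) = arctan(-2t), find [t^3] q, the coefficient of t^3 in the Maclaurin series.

Apply the Taylor formula c_k = f^(k)(a)/k!.
q(0) = 0
q′(0) = -2
q′′(0) = 0
q′′′(0) = 16
Then c_k = q^(k)(0)/k! gives each Taylor coefficient.

8/3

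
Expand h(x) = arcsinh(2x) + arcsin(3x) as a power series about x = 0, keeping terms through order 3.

Add the two expansions coefficient-wise.
h(0) = 0
h′(0) = 5
h′′(0) = 0
h′′′(0) = 19

19*x^3/6 + 5*x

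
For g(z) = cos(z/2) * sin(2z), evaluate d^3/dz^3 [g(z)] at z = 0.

-19/2

Write out both Maclaurin series and multiply, keeping only the needed powers.
The coefficient of z^3 in the expansion is -19/12, so g′′′(0) = 3! * (-19/12) = -19/2.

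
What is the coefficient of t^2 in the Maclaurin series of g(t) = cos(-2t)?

[t^0] = 1;  [t^1] = 0;  [t^2] = -2.

-2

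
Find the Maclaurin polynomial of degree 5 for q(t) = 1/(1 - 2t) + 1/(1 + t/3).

Add the two expansions coefficient-wise.
[t^0] = 2;  [t^1] = 5/3;  [t^2] = 37/9;  [t^3] = 215/27;  [t^4] = 1297/81;  [t^5] = 7775/243.

7775*t^5/243 + 1297*t^4/81 + 215*t^3/27 + 37*t^2/9 + 5*t/3 + 2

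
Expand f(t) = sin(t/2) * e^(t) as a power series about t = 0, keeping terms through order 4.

Write out both Maclaurin series and multiply, keeping only the needed powers.
f(0) = 0
f′(0) = 1/2
f′′(0) = 1
f′′′(0) = 11/8
f^(4)(0) = 3/2
Then c_k = f^(k)(0)/k! gives each Taylor coefficient.

t^4/16 + 11*t^3/48 + t^2/2 + t/2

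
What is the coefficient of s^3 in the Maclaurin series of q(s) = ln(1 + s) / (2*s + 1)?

Expand 1/(denominator) as a geometric series and multiply by the numerator's series.
q(0) = 0
q′(0) = 1
q′′(0) = -5
q′′′(0) = 32
The Taylor polynomial is Σ q^(k)(0)/k! · s^k.

16/3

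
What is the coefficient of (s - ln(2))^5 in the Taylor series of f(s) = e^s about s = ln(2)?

1/60

Use the known series and substitute for the argument.
[(s - ln(2))^0] = 2;  [(s - ln(2))^1] = 2;  [(s - ln(2))^2] = 1;  [(s - ln(2))^3] = 1/3;  [(s - ln(2))^4] = 1/12;  [(s - ln(2))^5] = 1/60.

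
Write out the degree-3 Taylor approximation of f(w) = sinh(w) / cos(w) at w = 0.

2*w^3/3 + w

Invert the denominator's series and multiply.
f(0) = 0
f′(0) = 1
f′′(0) = 0
f′′′(0) = 4
Dividing each by k! gives the coefficients c_0, ..., c_3.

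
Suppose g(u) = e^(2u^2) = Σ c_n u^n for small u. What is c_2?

2

g(0) = 1
g′(0) = 0
g′′(0) = 4
So c_2 = g′′(0)/2! = 2.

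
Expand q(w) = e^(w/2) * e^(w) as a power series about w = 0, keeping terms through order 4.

Write out both Maclaurin series and multiply, keeping only the needed powers.
q(0) = 1
q′(0) = 3/2
q′′(0) = 9/4
q′′′(0) = 27/8
q^(4)(0) = 81/16
Then c_k = q^(k)(0)/k! gives each Taylor coefficient.

27*w^4/128 + 9*w^3/16 + 9*w^2/8 + 3*w/2 + 1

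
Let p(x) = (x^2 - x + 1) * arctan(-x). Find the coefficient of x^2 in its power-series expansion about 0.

1

Shift and add copies of the series according to the polynomial's terms.
[x^0] = 0;  [x^1] = -1;  [x^2] = 1.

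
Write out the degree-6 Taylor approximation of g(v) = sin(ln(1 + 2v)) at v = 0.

8*v^6 - 8*v^5/3 + 4*v^3/3 - 2*v^2 + 2*v

Let u equal the inner series; expand the outer function in u and truncate.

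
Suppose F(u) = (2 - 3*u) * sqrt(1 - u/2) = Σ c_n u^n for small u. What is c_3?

5/64

Distribute the polynomial across the series and collect like powers.
F(0) = 2
F′(0) = -7/2
F′′(0) = 11/8
F′′′(0) = 15/32
So c_3 = F′′′(0)/3! = 5/64.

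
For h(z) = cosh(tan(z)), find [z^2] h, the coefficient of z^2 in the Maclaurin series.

1/2

Substitute the inner expansion into the outer series and collect powers.
[z^0] = 1;  [z^1] = 0;  [z^2] = 1/2.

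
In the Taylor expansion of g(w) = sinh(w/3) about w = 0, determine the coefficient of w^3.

1/162

Apply the Taylor formula c_k = f^(k)(a)/k!.
g(0) = 0
g′(0) = 1/3
g′′(0) = 0
g′′′(0) = 1/27
Dividing each by k! gives the coefficients c_0, ..., c_3.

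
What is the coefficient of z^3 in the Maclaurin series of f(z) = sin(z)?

-1/6

Use the known series and substitute for the argument.
f(0) = 0
f′(0) = 1
f′′(0) = 0
f′′′(0) = -1
Dividing each by k! gives the coefficients c_0, ..., c_3.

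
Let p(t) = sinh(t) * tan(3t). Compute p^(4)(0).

Write out both Maclaurin series and multiply, keeping only the needed powers.
From the series, [t^4] p = 19/2; multiply by 4! = 24 to get 228.

228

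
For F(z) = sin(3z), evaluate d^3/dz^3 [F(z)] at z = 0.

-27

Differentiate repeatedly and evaluate at the center.
From the series, [z^3] F = -9/2; multiply by 3! = 6 to get -27.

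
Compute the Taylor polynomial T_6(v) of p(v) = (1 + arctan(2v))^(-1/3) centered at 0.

Substitute the inner expansion into the outer series and collect powers.

68224*v^6/32805 - 2176*v^5/3645 - 16*v^4/243 - 40*v^3/81 + 8*v^2/9 - 2*v/3 + 1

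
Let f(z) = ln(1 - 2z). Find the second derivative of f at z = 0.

-4

The coefficient of z^2 in the expansion is -2, so f′′(0) = 2! * (-2) = -4.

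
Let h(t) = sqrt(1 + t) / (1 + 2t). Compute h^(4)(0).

4353/16

Write out both Maclaurin series and multiply, keeping only the needed powers.
From the series, [t^4] h = 1451/128; multiply by 4! = 24 to get 4353/16.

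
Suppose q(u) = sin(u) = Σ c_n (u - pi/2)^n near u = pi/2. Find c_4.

q(pi/2) = 1
q′(pi/2) = 0
q′′(pi/2) = -1
q′′′(pi/2) = 0
q^(4)(pi/2) = 1
So c_4 = q^(4)(pi/2)/4! = 1/24.

1/24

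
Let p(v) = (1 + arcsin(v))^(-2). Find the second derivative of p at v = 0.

Let u equal the inner series; expand the outer function in u and truncate.
The coefficient of v^2 in the expansion is 3, so p′′(0) = 2! * (3) = 6.

6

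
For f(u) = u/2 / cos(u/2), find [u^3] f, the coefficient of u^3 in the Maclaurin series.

1/16

Divide the numerator series by the denominator series (power-series long division).
f(0) = 0
f′(0) = 1/2
f′′(0) = 0
f′′′(0) = 3/8
So c_3 = f′′′(0)/3! = 1/16.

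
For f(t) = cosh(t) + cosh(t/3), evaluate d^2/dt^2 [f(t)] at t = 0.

10/9

Combine the two series term by term.
The coefficient of t^2 in the expansion is 5/9, so f′′(0) = 2! * (5/9) = 10/9.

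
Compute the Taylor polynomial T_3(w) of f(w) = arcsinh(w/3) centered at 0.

-w^3/162 + w/3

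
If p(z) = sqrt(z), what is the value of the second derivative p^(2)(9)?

The coefficient of (z - 9)^2 in the expansion is -1/216, so p′′(9) = 2! * (-1/216) = -1/108.

-1/108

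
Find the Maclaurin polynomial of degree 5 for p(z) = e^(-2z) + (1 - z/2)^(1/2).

Add the two expansions coefficient-wise.
[z^0] = 2;  [z^1] = -9/4;  [z^2] = 63/32;  [z^3] = -515/384;  [z^4] = 4081/6144;  [z^5] = -32873/122880.

-32873*z^5/122880 + 4081*z^4/6144 - 515*z^3/384 + 63*z^2/32 - 9*z/4 + 2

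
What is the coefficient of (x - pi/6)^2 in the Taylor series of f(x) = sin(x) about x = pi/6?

c_2 = f′′(pi/6)/2! = -1/4.

-1/4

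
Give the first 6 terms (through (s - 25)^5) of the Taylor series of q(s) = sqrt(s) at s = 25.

7*(s - 25)^5/500000000 - (s - 25)^4/2000000 + (s - 25)^3/50000 - (s - 25)^2/1000 + (s - 25)/10 + 5

q(25) = 5
q′(25) = 1/10
q′′(25) = -1/500
q′′′(25) = 3/25000
q^(4)(25) = -3/250000
q^(5)(25) = 21/12500000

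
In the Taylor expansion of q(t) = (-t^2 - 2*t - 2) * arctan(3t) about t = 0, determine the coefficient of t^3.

15

Shift and add copies of the series according to the polynomial's terms.
[t^0] = 0;  [t^1] = -6;  [t^2] = -6;  [t^3] = 15.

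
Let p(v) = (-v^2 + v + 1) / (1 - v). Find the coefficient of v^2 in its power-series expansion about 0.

Multiply each power in the prefactor through the base expansion.
p(0) = 1
p′(0) = 2
p′′(0) = 2

1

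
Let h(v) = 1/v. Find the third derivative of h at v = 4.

Differentiate repeatedly and evaluate at the center.
The coefficient of (v - 4)^3 in the expansion is -1/256, so h′′′(4) = 3! * (-1/256) = -3/128.

-3/128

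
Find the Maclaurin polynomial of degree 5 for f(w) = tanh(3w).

162*w^5/5 - 9*w^3 + 3*w

f(0) = 0
f′(0) = 3
f′′(0) = 0
f′′′(0) = -54
f^(4)(0) = 0
f^(5)(0) = 3888
Then c_k = f^(k)(0)/k! gives each Taylor coefficient.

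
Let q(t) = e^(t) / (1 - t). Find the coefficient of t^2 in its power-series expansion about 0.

Take the Cauchy product of the two expansions.
q(0) = 1
q′(0) = 2
q′′(0) = 5
Dividing each by k! gives the coefficients c_0, ..., c_2.

5/2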